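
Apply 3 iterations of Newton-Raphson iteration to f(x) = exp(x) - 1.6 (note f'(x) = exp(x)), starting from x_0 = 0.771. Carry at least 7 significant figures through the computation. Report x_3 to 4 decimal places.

0.4700

x_0 = 0.771000: f = 0.561927, f' = 2.161927 → x_1 = 0.771000 - (0.561927)/(2.161927) = 0.511080
x_1 = 0.511080: f = 0.067091, f' = 1.667091 → x_2 = 0.511080 - (0.067091)/(1.667091) = 0.470836
x_2 = 0.470836: f = 0.001332, f' = 1.601332 → x_3 = 0.470836 - (0.001332)/(1.601332) = 0.470004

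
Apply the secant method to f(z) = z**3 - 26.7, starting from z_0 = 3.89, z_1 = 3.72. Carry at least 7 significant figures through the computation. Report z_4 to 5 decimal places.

f(z_0) = 32.163869, f(z_1) = 24.778848
z_2 = 3.720000 - (24.778848)·(3.720000 - 3.890000)/(24.778848 - (32.163869)) = 3.149602; f(z_2) = 4.544017
z_3 = 3.149602 - (4.544017)·(3.149602 - 3.720000)/(4.544017 - (24.778848)) = 3.021511; f(z_3) = 0.884960
z_4 = 3.021511 - (0.884960)·(3.021511 - 3.149602)/(0.884960 - (4.544017)) = 2.990531; f(z_4) = 0.045148

2.99053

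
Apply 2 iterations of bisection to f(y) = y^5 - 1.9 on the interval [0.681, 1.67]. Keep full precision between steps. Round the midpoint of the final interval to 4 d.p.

1.0519

f(0.681000) = -1.753534, f(1.670000) = 11.089199 (opposite signs)
step 1: m = 1.175500, f(m) = 0.344467 > 0 → root in [0.681000, 1.175500]
step 2: m = 0.928250, f(m) = -1.210832 < 0 → root in [0.928250, 1.175500]
Midpoint of [0.928250, 1.175500] = 1.051875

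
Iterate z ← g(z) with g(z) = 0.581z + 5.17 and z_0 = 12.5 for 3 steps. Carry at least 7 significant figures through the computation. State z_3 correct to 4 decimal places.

z_1 = g(12.500000) = 12.432500
z_2 = g(12.432500) = 12.393282
z_3 = g(12.393282) = 12.370497

12.3705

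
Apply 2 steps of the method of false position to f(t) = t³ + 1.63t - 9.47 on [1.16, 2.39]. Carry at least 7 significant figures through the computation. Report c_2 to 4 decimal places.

1.8215

False-position update: c = (a·f(b) − b·f(a))/(f(b) − f(a)); replace the endpoint whose sign matches f(c).
f(1.160000) = -6.018304, f(2.390000) = 8.077619
step 1: c = 1.685153, f(c) = -1.937805 < 0 → new bracket [1.685153, 2.390000]
step 2: c = 1.821528, f(c) = -0.457143 < 0 → new bracket [1.821528, 2.390000]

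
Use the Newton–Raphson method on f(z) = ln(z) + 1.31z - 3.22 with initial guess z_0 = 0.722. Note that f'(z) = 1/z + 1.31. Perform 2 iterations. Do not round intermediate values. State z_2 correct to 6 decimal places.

1.942970

z_0 = 0.722000: f = -2.599910, f' = 2.695042 → z_1 = 0.722000 - (-2.599910)/(2.695042) = 1.686701
z_1 = 1.686701: f = -0.487647, f' = 1.902873 → z_2 = 1.686701 - (-0.487647)/(1.902873) = 1.942970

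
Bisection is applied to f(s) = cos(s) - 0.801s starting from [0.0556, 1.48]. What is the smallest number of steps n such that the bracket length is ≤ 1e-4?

14

Initial width b − a = 1.48 − 0.0556 = 1.424400.
After n steps the width is (b−a)/2^n; need (b−a)/2^n ≤ 1e-4.
So n ≥ log₂(1.424400/1e-4) = log₂(14244.0000) ≈ 13.7981.
Hence n = 14.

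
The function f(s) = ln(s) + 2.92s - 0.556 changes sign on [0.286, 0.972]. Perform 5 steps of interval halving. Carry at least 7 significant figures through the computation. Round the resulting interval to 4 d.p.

[0.4575, 0.4789]

f(0.286000) = -0.972643, f(0.972000) = 2.253841 (opposite signs)
step 1: m = 0.629000, f(m) = 0.817056 > 0 → root in [0.286000, 0.629000]
step 2: m = 0.457500, f(m) = -0.002078 < 0 → root in [0.457500, 0.629000]
step 3: m = 0.543250, f(m) = 0.420104 > 0 → root in [0.457500, 0.543250]
step 4: m = 0.500375, f(m) = 0.212698 > 0 → root in [0.457500, 0.500375]
step 5: m = 0.478938, f(m) = 0.106312 > 0 → root in [0.457500, 0.478938]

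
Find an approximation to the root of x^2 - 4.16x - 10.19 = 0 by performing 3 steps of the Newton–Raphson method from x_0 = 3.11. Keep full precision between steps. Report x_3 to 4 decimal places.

5.9814

f'(x) = 2x - 4.16
x_0 = 3.110000: f = -13.455500, f' = 2.060000 → x_1 = 3.110000 - (-13.455500)/(2.060000) = 9.641796
x_1 = 9.641796: f = 42.664361, f' = 15.123592 → x_2 = 9.641796 - (42.664361)/(15.123592) = 6.820749
x_2 = 6.820749: f = 7.958305, f' = 9.481499 → x_3 = 6.820749 - (7.958305)/(9.481499) = 5.981398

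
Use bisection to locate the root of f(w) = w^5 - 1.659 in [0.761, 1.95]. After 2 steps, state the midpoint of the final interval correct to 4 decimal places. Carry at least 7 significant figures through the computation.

1.2069

f(0.761000) = -1.403775, f(1.950000) = 26.536062 (opposite signs)
step 1: m = 1.355500, f(m) = 2.917122 > 0 → root in [0.761000, 1.355500]
step 2: m = 1.058250, f(m) = -0.331785 < 0 → root in [1.058250, 1.355500]
Midpoint of [1.058250, 1.355500] = 1.206875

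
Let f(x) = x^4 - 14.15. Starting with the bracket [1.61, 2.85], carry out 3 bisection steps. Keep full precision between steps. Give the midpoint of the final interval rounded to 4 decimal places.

1.9975

f(1.610000) = -7.431018, f(2.850000) = 51.825006 (opposite signs)
step 1: m = 2.230000, f(m) = 10.579734 > 0 → root in [1.610000, 2.230000]
step 2: m = 1.920000, f(m) = -0.560455 < 0 → root in [1.920000, 2.230000]
step 3: m = 2.075000, f(m) = 4.388407 > 0 → root in [1.920000, 2.075000]
Midpoint of [1.920000, 2.075000] = 1.997500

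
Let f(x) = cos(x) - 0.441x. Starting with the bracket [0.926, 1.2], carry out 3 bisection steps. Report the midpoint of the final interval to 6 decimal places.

f(0.926000) = 0.192670, f(1.200000) = -0.166842 (opposite signs)
step 1: m = 1.063000, f(m) = 0.017470 > 0 → root in [1.063000, 1.200000]
step 2: m = 1.131500, f(m) = -0.073689 < 0 → root in [1.063000, 1.131500]
step 3: m = 1.097250, f(m) = -0.027842 < 0 → root in [1.063000, 1.097250]
Midpoint of [1.063000, 1.097250] = 1.080125

1.080125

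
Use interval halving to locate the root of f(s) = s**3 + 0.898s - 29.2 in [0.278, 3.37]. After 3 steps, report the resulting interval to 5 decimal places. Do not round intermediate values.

f(0.278000) = -28.928871, f(3.370000) = 12.099013 (opposite signs)
step 1: m = 1.824000, f(m) = -21.493644 < 0 → root in [1.824000, 3.370000]
step 2: m = 2.597000, f(m) = -9.352664 < 0 → root in [2.597000, 3.370000]
step 3: m = 2.983500, f(m) = 0.036129 > 0 → root in [2.597000, 2.983500]

[2.59700, 2.98350]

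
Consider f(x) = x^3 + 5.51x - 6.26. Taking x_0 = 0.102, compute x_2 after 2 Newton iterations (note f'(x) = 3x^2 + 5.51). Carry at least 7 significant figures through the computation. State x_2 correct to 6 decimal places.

Newton update: x ← x − f(x)/f'(x).
x_0 = 0.102000: f = -5.696919, f' = 5.541212 → x_1 = 0.102000 - (-5.696919)/(5.541212) = 1.130100
x_1 = 1.130100: f = 1.410129, f' = 9.341376 → x_2 = 1.130100 - (1.410129)/(9.341376) = 0.979145

0.979145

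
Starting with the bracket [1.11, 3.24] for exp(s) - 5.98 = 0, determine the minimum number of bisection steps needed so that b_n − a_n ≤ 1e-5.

18

Initial width b − a = 3.24 − 1.11 = 2.130000.
After n steps the width is (b−a)/2^n; need (b−a)/2^n ≤ 1e-5.
So n ≥ log₂(2.130000/1e-5) = log₂(213000.0000) ≈ 17.7005.
Hence n = 18.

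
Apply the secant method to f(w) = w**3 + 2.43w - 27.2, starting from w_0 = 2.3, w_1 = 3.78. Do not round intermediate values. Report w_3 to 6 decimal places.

2.701472

f(w_0) = -9.444000, f(w_1) = 35.995552
w_2 = 3.780000 - (35.995552)·(3.780000 - 2.300000)/(35.995552 - (-9.444000)) = 2.607598; f(w_2) = -3.132996
w_3 = 2.607598 - (-3.132996)·(2.607598 - 3.780000)/(-3.132996 - (35.995552)) = 2.701472; f(w_3) = -0.920224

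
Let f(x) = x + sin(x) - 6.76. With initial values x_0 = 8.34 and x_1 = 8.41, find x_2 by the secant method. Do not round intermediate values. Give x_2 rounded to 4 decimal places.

3.4345

f(x_0) = 2.464200, f(x_1) = 2.499363
x_2 = 8.410000 - (2.499363)·(8.410000 - 8.340000)/(2.499363 - (2.464200)) = 3.434538; f(x_2) = -3.614235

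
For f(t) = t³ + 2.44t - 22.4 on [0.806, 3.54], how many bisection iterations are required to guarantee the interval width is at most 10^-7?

Initial width b − a = 3.54 − 0.806 = 2.734000.
After n steps the width is (b−a)/2^n; need (b−a)/2^n ≤ 10^-7.
So n ≥ log₂(2.734000/10^-7) = log₂(27340000.0000) ≈ 24.7045.
Hence n = 25.

25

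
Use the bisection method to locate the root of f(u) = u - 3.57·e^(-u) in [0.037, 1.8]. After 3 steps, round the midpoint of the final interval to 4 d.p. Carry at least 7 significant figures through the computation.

f(0.037000) = -3.403324, f(1.800000) = 1.209883 (opposite signs)
step 1: m = 0.918500, f(m) = -0.506349 < 0 → root in [0.918500, 1.800000]
step 2: m = 1.359250, f(m) = 0.442284 > 0 → root in [0.918500, 1.359250]
step 3: m = 1.138875, f(m) = -0.004164 < 0 → root in [1.138875, 1.359250]
Midpoint of [1.138875, 1.359250] = 1.249062

1.2491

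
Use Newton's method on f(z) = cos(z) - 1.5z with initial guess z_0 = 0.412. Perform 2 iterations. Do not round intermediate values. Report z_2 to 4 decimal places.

0.5636

f'(z) = -sin(z) - 1.5
z_0 = 0.412000: f = 0.298322, f' = -1.900443 → z_1 = 0.412000 - (0.298322)/(-1.900443) = 0.568975
z_1 = 0.568975: f = -0.011009, f' = -2.038769 → z_2 = 0.568975 - (-0.011009)/(-2.038769) = 0.563575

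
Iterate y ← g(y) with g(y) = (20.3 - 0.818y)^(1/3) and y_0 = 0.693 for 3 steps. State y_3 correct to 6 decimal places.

2.628131

y_1 = g(0.693000) = 2.702290
y_2 = g(2.702290) = 2.625079
y_3 = g(2.625079) = 2.628131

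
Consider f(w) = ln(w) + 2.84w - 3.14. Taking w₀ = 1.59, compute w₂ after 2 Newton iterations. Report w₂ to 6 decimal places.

Newton update: w ← w − f(w)/f'(w).
f'(w) = 1/w + 2.84
w_0 = 1.590000: f = 1.839334, f' = 3.468931 → w_1 = 1.590000 - (1.839334)/(3.468931) = 1.059769
w_1 = 1.059769: f = -0.072204, f' = 3.783602 → w_2 = 1.059769 - (-0.072204)/(3.783602) = 1.078853

1.078853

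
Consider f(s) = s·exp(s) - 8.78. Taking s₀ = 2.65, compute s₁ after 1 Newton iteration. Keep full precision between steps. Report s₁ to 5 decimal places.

2.09392

f'(s) = (s + 1)·exp(s)
s_0 = 2.650000: f = 28.728202, f' = 51.662241 → s_1 = 2.650000 - (28.728202)/(51.662241) = 2.093923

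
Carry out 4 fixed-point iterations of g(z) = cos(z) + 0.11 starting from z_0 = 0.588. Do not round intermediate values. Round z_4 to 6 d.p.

z_1 = g(0.588000) = 0.942052
z_2 = g(0.942052) = 0.698130
z_3 = g(0.698130) = 0.876046
z_4 = g(0.876046) = 0.750194

0.750194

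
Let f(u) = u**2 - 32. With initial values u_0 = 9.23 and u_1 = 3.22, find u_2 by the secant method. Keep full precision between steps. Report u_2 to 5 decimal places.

4.95748

Secant update: u_(k+1) = u_k − f(u_k)·(u_k − u_(k-1))/(f(u_k) − f(u_(k-1))).
f(u_0) = 53.192900, f(u_1) = -21.631600
u_2 = 3.220000 - (-21.631600)·(3.220000 - 9.230000)/(-21.631600 - (53.192900)) = 4.957478; f(u_2) = -7.423413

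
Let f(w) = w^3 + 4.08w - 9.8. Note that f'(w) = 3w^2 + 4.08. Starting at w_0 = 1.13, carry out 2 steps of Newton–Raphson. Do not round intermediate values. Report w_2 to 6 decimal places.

1.530144

w_0 = 1.130000: f = -3.746703, f' = 7.910700 → w_1 = 1.130000 - (-3.746703)/(7.910700) = 1.603625
w_1 = 1.603625: f = 0.866690, f' = 11.794837 → w_2 = 1.603625 - (0.866690)/(11.794837) = 1.530144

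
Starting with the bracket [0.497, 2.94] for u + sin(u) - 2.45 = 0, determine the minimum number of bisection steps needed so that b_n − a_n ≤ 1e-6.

Initial width b − a = 2.94 − 0.497 = 2.443000.
After n steps the width is (b−a)/2^n; need (b−a)/2^n ≤ 1e-6.
So n ≥ log₂(2.443000/1e-6) = log₂(2443000.0000) ≈ 21.2202.
Hence n = 22.

22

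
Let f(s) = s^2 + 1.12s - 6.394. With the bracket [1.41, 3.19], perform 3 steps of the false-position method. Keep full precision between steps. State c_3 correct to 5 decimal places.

f(1.410000) = -2.826700, f(3.190000) = 7.354900
step 1: c = 1.904178, f(c) = -0.635425 < 0 → new bracket [1.904178, 3.190000]
step 2: c = 2.006432, f(c) = -0.121025 < 0 → new bracket [2.006432, 3.190000]
step 3: c = 2.025593, f(c) = -0.022310 < 0 → new bracket [2.025593, 3.190000]

2.02559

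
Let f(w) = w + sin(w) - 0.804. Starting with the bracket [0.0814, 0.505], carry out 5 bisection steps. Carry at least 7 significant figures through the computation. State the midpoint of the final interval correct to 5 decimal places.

f(0.081400) = -0.641290, f(0.505000) = 0.184807 (opposite signs)
step 1: m = 0.293200, f(m) = -0.221783 < 0 → root in [0.293200, 0.505000]
step 2: m = 0.399100, f(m) = -0.016311 < 0 → root in [0.399100, 0.505000]
step 3: m = 0.452050, f(m) = 0.084861 > 0 → root in [0.399100, 0.452050]
step 4: m = 0.425575, f(m) = 0.034420 > 0 → root in [0.399100, 0.425575]
step 5: m = 0.412338, f(m) = 0.009090 > 0 → root in [0.399100, 0.412338]
Midpoint of [0.399100, 0.412338] = 0.405719

0.40572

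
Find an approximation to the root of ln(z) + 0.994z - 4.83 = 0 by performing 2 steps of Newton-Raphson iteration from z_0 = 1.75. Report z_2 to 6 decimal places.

3.575501

f'(z) = 1/z + 0.994
z_0 = 1.750000: f = -2.530884, f' = 1.565429 → z_1 = 1.750000 - (-2.530884)/(1.565429) = 3.366736
z_1 = 3.366736: f = -0.269521, f' = 1.291024 → z_2 = 3.366736 - (-0.269521)/(1.291024) = 3.575501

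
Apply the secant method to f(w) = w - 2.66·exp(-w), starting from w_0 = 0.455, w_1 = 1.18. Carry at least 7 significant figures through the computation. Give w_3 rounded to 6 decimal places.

0.987983

Secant update: w_(k+1) = w_k − f(w_k)·(w_k − w_(k-1))/(f(w_k) − f(w_(k-1))).
f(w_0) = -1.232632, f(w_1) = 0.362639
w_2 = 1.180000 - (0.362639)·(1.180000 - 0.455000)/(0.362639 - (-1.232632)) = 1.015192; f(w_2) = 0.051387
w_3 = 1.015192 - (0.051387)·(1.015192 - 1.180000)/(0.051387 - (0.362639)) = 0.987983; f(w_3) = -0.002407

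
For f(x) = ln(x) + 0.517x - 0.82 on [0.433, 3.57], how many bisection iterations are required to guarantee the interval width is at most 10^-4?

15

Initial width b − a = 3.57 − 0.433 = 3.137000.
After n steps the width is (b−a)/2^n; need (b−a)/2^n ≤ 10^-4.
So n ≥ log₂(3.137000/10^-4) = log₂(31370.0000) ≈ 14.9371.
Hence n = 15.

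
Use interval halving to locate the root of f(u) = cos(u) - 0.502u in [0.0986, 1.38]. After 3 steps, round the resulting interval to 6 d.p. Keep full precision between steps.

f(0.098600) = 0.945646, f(1.380000) = -0.503119 (opposite signs)
step 1: m = 0.739300, f(m) = 0.367812 > 0 → root in [0.739300, 1.380000]
step 2: m = 1.059650, f(m) = -0.042767 < 0 → root in [0.739300, 1.059650]
step 3: m = 0.899475, f(m) = 0.170485 > 0 → root in [0.899475, 1.059650]

[0.899475, 1.059650]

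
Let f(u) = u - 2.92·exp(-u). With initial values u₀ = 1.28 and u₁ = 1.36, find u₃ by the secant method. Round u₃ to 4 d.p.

f(u_0) = 0.468131, f(u_1) = 0.610551
u_2 = 1.360000 - (0.610551)·(1.360000 - 1.280000)/(0.610551 - (0.468131)) = 1.017041; f(u_2) = -0.039017
u_3 = 1.017041 - (-0.039017)·(1.017041 - 1.360000)/(-0.039017 - (0.610551)) = 1.037641; f(u_3) = 0.003116

1.0376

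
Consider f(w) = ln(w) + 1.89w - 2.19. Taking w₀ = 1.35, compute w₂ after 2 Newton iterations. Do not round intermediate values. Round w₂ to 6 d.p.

Newton update: w ← w − f(w)/f'(w).
f'(w) = 1/w + 1.89
w_0 = 1.350000: f = 0.661605, f' = 2.630741 → w_1 = 1.350000 - (0.661605)/(2.630741) = 1.098510
w_1 = 1.098510: f = -0.019861, f' = 2.800324 → w_2 = 1.098510 - (-0.019861)/(2.800324) = 1.105603

1.105603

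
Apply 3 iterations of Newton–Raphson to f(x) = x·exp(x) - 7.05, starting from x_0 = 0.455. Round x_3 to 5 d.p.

Newton update: x ← x − f(x)/f'(x).
f'(x) = (x + 1)·exp(x)
x_0 = 0.455000: f = -6.332841, f' = 2.293332 → x_1 = 0.455000 - (-6.332841)/(2.293332) = 3.216415
x_1 = 3.216415: f = 73.162695, f' = 105.151239 → x_2 = 3.216415 - (73.162695)/(105.151239) = 2.520629
x_2 = 2.520629: f = 24.297600, f' = 43.784019 → x_3 = 2.520629 - (24.297600)/(43.784019) = 1.965687

1.96569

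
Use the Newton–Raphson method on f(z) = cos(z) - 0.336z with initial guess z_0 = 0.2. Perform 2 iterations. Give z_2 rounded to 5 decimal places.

1.14861

Newton update: z ← z − f(z)/f'(z).
f'(z) = -sin(z) - 0.336
z_0 = 0.200000: f = 0.912867, f' = -0.534669 → z_1 = 0.200000 - (0.912867)/(-0.534669) = 1.907348
z_1 = 1.907348: f = -0.971103, f' = -1.279899 → z_2 = 1.907348 - (-0.971103)/(-1.279899) = 1.148614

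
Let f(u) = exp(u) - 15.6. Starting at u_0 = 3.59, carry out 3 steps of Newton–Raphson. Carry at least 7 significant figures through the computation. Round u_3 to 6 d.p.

2.747848

Newton update: u ← u − f(u)/f'(u).
f'(u) = exp(u)
u_0 = 3.590000: f = 20.634076, f' = 36.234076 → u_1 = 3.590000 - (20.634076)/(36.234076) = 3.020534
u_1 = 3.020534: f = 4.902236, f' = 20.502236 → u_2 = 3.020534 - (4.902236)/(20.502236) = 2.781427
u_2 = 2.781427: f = 0.542032, f' = 16.142032 → u_3 = 2.781427 - (0.542032)/(16.142032) = 2.747848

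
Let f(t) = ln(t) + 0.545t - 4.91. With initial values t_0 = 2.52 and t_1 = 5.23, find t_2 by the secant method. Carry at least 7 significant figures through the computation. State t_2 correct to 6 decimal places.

5.727574

f(t_0) = -2.612341, f(t_1) = -0.405239
t_2 = 5.230000 - (-0.405239)·(5.230000 - 2.520000)/(-0.405239 - (-2.612341)) = 5.727574; f(t_2) = -0.043180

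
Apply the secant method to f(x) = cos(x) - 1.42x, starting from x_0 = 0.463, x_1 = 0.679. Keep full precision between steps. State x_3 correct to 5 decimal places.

0.58648

f(x_0) = 0.237257, f(x_1) = -0.185979
x_2 = 0.679000 - (-0.185979)·(0.679000 - 0.463000)/(-0.185979 - (0.237257)) = 0.584085; f(x_2) = 0.004816
x_3 = 0.584085 - (0.004816)·(0.584085 - 0.679000)/(0.004816 - (-0.185979)) = 0.586481; f(x_3) = 0.000090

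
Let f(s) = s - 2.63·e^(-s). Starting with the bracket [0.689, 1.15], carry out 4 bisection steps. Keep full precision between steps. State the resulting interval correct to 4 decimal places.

[0.9771, 1.0059]

f(0.689000) = -0.631465, f(1.150000) = 0.317245 (opposite signs)
step 1: m = 0.919500, f(m) = -0.129129 < 0 → root in [0.919500, 1.150000]
step 2: m = 1.034750, f(m) = 0.100271 > 0 → root in [0.919500, 1.034750]
step 3: m = 0.977125, f(m) = -0.012785 < 0 → root in [0.977125, 1.034750]
step 4: m = 1.005937, f(m) = 0.044142 > 0 → root in [0.977125, 1.005937]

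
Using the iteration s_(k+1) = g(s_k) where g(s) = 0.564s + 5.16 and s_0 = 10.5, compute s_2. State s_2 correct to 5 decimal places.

11.41025

s_1 = g(10.500000) = 11.082000
s_2 = g(11.082000) = 11.410248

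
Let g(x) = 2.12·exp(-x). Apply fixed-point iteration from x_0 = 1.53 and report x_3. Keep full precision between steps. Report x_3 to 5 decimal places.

0.55534

x_1 = g(1.530000) = 0.459056
x_2 = g(0.459056) = 1.339586
x_3 = g(1.339586) = 0.555343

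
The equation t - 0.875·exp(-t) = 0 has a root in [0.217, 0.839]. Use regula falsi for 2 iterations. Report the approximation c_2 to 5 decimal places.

f(0.217000) = -0.487314, f(0.839000) = 0.460875
step 1: c = 0.536672, f(c) = 0.025067 > 0 → new bracket [0.217000, 0.536672]
step 2: c = 0.521033, f(c) = 0.001364 > 0 → new bracket [0.217000, 0.521033]

0.52103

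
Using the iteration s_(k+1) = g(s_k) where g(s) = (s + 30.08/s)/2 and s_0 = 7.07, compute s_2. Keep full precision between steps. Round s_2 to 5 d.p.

s_1 = g(7.070000) = 5.662298
s_2 = g(5.662298) = 5.487314

5.48731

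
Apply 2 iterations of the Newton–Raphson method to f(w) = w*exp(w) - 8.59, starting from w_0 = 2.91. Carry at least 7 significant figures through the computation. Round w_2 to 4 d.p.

Newton update: w ← w − f(w)/f'(w).
f'(w) = (w+1)*exp(w)
w_0 = 2.910000: f = 44.828284, f' = 71.775082 → w_1 = 2.910000 - (44.828284)/(71.775082) = 2.285434
w_1 = 2.285434: f = 13.875702, f' = 32.295652 → w_2 = 2.285434 - (13.875702)/(32.295652) = 1.855788

1.8558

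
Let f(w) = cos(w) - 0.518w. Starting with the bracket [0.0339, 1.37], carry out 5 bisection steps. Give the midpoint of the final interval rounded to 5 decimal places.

f(0.033900) = 0.981865, f(1.370000) = -0.510210 (opposite signs)
step 1: m = 0.701950, f(m) = 0.399974 > 0 → root in [0.701950, 1.370000]
step 2: m = 1.035975, f(m) = -0.026948 < 0 → root in [0.701950, 1.035975]
step 3: m = 0.868963, f(m) = 0.195497 > 0 → root in [0.868963, 1.035975]
step 4: m = 0.952469, f(m) = 0.086294 > 0 → root in [0.952469, 1.035975]
step 5: m = 0.994222, f(m) = 0.030148 > 0 → root in [0.994222, 1.035975]
Midpoint of [0.994222, 1.035975] = 1.015098

1.01510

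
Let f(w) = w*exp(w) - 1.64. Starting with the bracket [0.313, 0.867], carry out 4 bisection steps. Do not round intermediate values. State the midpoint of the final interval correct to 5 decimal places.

f(0.313000) = -1.211966, f(0.867000) = 0.423253 (opposite signs)
step 1: m = 0.590000, f(m) = -0.575647 < 0 → root in [0.590000, 0.867000]
step 2: m = 0.728500, f(m) = -0.130570 < 0 → root in [0.728500, 0.867000]
step 3: m = 0.797750, f(m) = 0.131435 > 0 → root in [0.728500, 0.797750]
step 4: m = 0.763125, f(m) = -0.003121 < 0 → root in [0.763125, 0.797750]
Midpoint of [0.763125, 0.797750] = 0.780437

0.78044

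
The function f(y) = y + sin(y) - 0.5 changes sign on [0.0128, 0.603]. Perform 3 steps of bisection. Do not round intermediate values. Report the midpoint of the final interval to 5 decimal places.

0.27101

f(0.012800) = -0.474400, f(0.603000) = 0.670116 (opposite signs)
step 1: m = 0.307900, f(m) = 0.110958 > 0 → root in [0.012800, 0.307900]
step 2: m = 0.160350, f(m) = -0.179986 < 0 → root in [0.160350, 0.307900]
step 3: m = 0.234125, f(m) = -0.033883 < 0 → root in [0.234125, 0.307900]
Midpoint of [0.234125, 0.307900] = 0.271012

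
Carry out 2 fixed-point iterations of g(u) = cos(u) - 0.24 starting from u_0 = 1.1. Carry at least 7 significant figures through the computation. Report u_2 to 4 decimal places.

0.7373

u_1 = g(1.100000) = 0.213596
u_2 = g(0.213596) = 0.737275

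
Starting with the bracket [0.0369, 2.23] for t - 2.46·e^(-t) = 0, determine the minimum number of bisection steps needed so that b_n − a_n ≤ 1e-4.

Initial width b − a = 2.23 − 0.0369 = 2.193100.
After n steps the width is (b−a)/2^n; need (b−a)/2^n ≤ 1e-4.
So n ≥ log₂(2.193100/1e-4) = log₂(21931.0000) ≈ 14.4207.
Hence n = 15.

15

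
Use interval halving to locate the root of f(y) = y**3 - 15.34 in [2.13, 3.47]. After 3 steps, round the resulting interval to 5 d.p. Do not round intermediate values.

[2.46500, 2.63250]

f(2.130000) = -5.676403, f(3.470000) = 26.441923 (opposite signs)
step 1: m = 2.800000, f(m) = 6.612000 > 0 → root in [2.130000, 2.800000]
step 2: m = 2.465000, f(m) = -0.362105 < 0 → root in [2.465000, 2.800000]
step 3: m = 2.632500, f(m) = 2.903373 > 0 → root in [2.465000, 2.632500]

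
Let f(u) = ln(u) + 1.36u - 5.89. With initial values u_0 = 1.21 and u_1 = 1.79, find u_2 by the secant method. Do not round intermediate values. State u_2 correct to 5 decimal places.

Secant update: u_(k+1) = u_k − f(u_k)·(u_k − u_(k-1))/(f(u_k) − f(u_(k-1))).
f(u_0) = -4.053780, f(u_1) = -2.873384
u_2 = 1.790000 - (-2.873384)·(1.790000 - 1.210000)/(-2.873384 - (-4.053780)) = 3.201869; f(u_2) = -0.371724

3.20187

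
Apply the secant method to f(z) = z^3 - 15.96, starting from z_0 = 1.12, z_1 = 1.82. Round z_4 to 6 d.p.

f(z_0) = -14.555072, f(z_1) = -9.931432
z_2 = 1.820000 - (-9.931432)·(1.820000 - 1.120000)/(-9.931432 - (-14.555072)) = 3.323578; f(z_2) = 20.752803
z_3 = 3.323578 - (20.752803)·(3.323578 - 1.820000)/(20.752803 - (-9.931432)) = 2.306656; f(z_3) = -3.687056
z_4 = 2.306656 - (-3.687056)·(2.306656 - 3.323578)/(-3.687056 - (20.752803)) = 2.460072; f(z_4) = -1.071763

2.460072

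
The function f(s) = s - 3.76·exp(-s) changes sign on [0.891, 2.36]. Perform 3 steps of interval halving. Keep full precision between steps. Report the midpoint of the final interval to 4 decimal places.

1.1664

f(0.891000) = -0.651522, f(2.360000) = 2.004980 (opposite signs)
step 1: m = 1.625500, f(m) = 0.885482 > 0 → root in [0.891000, 1.625500]
step 2: m = 1.258250, f(m) = 0.189843 > 0 → root in [0.891000, 1.258250]
step 3: m = 1.074625, f(m) = -0.209136 < 0 → root in [1.074625, 1.258250]
Midpoint of [1.074625, 1.258250] = 1.166437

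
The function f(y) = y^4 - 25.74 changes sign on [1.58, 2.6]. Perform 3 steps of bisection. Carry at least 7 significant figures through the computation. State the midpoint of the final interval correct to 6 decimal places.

2.281250

f(1.580000) = -19.507987, f(2.600000) = 19.957600 (opposite signs)
step 1: m = 2.090000, f(m) = -6.659702 < 0 → root in [2.090000, 2.600000]
step 2: m = 2.345000, f(m) = 4.499276 > 0 → root in [2.090000, 2.345000]
step 3: m = 2.217500, f(m) = -1.560099 < 0 → root in [2.217500, 2.345000]
Midpoint of [2.217500, 2.345000] = 2.281250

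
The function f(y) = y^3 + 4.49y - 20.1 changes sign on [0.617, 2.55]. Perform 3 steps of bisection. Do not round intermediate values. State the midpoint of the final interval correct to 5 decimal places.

f(0.617000) = -17.094785, f(2.550000) = 7.930875 (opposite signs)
step 1: m = 1.583500, f(m) = -9.019503 < 0 → root in [1.583500, 2.550000]
step 2: m = 2.066750, f(m) = -1.992262 < 0 → root in [2.066750, 2.550000]
step 3: m = 2.308375, f(m) = 2.565000 > 0 → root in [2.066750, 2.308375]
Midpoint of [2.066750, 2.308375] = 2.187562

2.18756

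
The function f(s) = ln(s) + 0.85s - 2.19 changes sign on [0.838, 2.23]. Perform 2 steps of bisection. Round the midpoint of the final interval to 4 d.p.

f(0.838000) = -1.654437, f(2.230000) = 0.507502 (opposite signs)
step 1: m = 1.534000, f(m) = -0.458221 < 0 → root in [1.534000, 2.230000]
step 2: m = 1.882000, f(m) = 0.042035 > 0 → root in [1.534000, 1.882000]
Midpoint of [1.534000, 1.882000] = 1.708000

1.7080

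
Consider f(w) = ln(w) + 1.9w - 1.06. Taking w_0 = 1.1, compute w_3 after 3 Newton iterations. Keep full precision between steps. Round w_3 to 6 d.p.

f'(w) = 1/w + 1.9
w_0 = 1.100000: f = 1.125310, f' = 2.809091 → w_1 = 1.100000 - (1.125310)/(2.809091) = 0.699404
w_1 = 0.699404: f = -0.088659, f' = 3.329788 → w_2 = 0.699404 - (-0.088659)/(3.329788) = 0.726030
w_2 = 0.726030: f = -0.000707, f' = 3.277353 → w_3 = 0.726030 - (-0.000707)/(3.277353) = 0.726246

0.726246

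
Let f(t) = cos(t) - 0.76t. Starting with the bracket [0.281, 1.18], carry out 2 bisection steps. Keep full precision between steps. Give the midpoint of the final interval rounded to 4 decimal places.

0.8429

f(0.281000) = 0.747219, f(1.180000) = -0.515875 (opposite signs)
step 1: m = 0.730500, f(m) = 0.189661 > 0 → root in [0.730500, 1.180000]
step 2: m = 0.955250, f(m) = -0.148585 < 0 → root in [0.730500, 0.955250]
Midpoint of [0.730500, 0.955250] = 0.842875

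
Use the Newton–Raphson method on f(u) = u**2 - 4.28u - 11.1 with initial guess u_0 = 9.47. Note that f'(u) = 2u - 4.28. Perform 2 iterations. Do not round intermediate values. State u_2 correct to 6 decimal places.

6.163145

u_0 = 9.470000: f = 38.049300, f' = 14.660000 → u_1 = 9.470000 - (38.049300)/(14.660000) = 6.874550
u_1 = 6.874550: f = 6.736362, f' = 9.469100 → u_2 = 6.874550 - (6.736362)/(9.469100) = 6.163145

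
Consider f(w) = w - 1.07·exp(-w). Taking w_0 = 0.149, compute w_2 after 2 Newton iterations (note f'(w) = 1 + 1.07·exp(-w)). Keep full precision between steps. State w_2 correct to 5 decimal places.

w_0 = 0.149000: f = -0.772879, f' = 1.921879 → w_1 = 0.149000 - (-0.772879)/(1.921879) = 0.551148
w_1 = 0.551148: f = -0.065481, f' = 1.616628 → w_2 = 0.551148 - (-0.065481)/(1.616628) = 0.591652

0.59165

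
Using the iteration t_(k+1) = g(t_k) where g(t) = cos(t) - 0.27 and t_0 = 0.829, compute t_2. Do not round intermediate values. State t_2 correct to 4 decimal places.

t_1 = g(0.829000) = 0.405613
t_2 = g(0.405613) = 0.648861

0.6489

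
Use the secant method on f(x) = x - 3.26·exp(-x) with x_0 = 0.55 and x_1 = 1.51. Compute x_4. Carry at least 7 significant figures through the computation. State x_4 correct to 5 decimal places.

f(x_0) = -1.330856, f(x_1) = 0.789833
x_2 = 1.510000 - (0.789833)·(1.510000 - 0.550000)/(0.789833 - (-1.330856)) = 1.152456; f(x_2) = 0.122752
x_3 = 1.152456 - (0.122752)·(1.152456 - 1.510000)/(0.122752 - (0.789833)) = 1.086663; f(x_3) = -0.013067
x_4 = 1.086663 - (-0.013067)·(1.086663 - 1.152456)/(-0.013067 - (0.122752)) = 1.092993; f(x_4) = 0.000202

1.09299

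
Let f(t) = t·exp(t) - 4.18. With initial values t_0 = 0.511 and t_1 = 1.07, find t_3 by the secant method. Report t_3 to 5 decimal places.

1.21426

f(t_0) = -3.328185, f(t_1) = -1.060544
t_2 = 1.070000 - (-1.060544)·(1.070000 - 0.511000)/(-1.060544 - (-3.328185)) = 1.331436; f(t_2) = 0.861456
t_3 = 1.331436 - (0.861456)·(1.331436 - 1.070000)/(0.861456 - (-1.060544)) = 1.214259; f(t_3) = -0.090625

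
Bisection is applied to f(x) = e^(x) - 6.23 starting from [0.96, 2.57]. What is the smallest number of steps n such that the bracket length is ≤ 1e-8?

Initial width b − a = 2.57 − 0.96 = 1.610000.
After n steps the width is (b−a)/2^n; need (b−a)/2^n ≤ 1e-8.
So n ≥ log₂(1.610000/1e-8) = log₂(161000000.0000) ≈ 27.2625.
Hence n = 28.

28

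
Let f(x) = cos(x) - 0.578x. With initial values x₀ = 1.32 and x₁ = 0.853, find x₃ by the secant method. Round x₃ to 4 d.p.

Secant update: x_(k+1) = x_k − f(x_k)·(x_k − x_(k-1))/(f(x_k) − f(x_(k-1))).
f(x_0) = -0.514785, f(x_1) = 0.164692
x_2 = 0.853000 - (0.164692)·(0.853000 - 1.320000)/(0.164692 - (-0.514785)) = 0.966192; f(x_2) = 0.009978
x_3 = 0.966192 - (0.009978)·(0.966192 - 0.853000)/(0.009978 - (0.164692)) = 0.973492; f(x_3) = -0.000263

0.9735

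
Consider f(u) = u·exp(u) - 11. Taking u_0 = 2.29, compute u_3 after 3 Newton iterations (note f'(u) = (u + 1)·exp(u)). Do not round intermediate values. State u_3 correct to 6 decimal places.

Newton update: u ← u − f(u)/f'(u).
u_0 = 2.290000: f = 11.613607, f' = 32.488545 → u_1 = 2.290000 - (11.613607)/(32.488545) = 1.932532
u_1 = 1.932532: f = 2.347958, f' = 20.254936 → u_2 = 1.932532 - (2.347958)/(20.254936) = 1.816612
u_2 = 1.816612: f = 0.173950, f' = 17.324933 → u_3 = 1.816612 - (0.173950)/(17.324933) = 1.806572

1.806572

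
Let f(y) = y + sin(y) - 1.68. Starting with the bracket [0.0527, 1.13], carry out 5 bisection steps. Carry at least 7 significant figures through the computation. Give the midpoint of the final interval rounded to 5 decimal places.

0.91117

f(0.052700) = -1.574624, f(1.130000) = 0.354412 (opposite signs)
step 1: m = 0.591350, f(m) = -0.531168 < 0 → root in [0.591350, 1.130000]
step 2: m = 0.860675, f(m) = -0.061042 < 0 → root in [0.860675, 1.130000]
step 3: m = 0.995337, f(m) = 0.154280 > 0 → root in [0.860675, 0.995337]
step 4: m = 0.928006, f(m) = 0.048433 > 0 → root in [0.860675, 0.928006]
step 5: m = 0.894341, f(m) = -0.005863 < 0 → root in [0.894341, 0.928006]
Midpoint of [0.894341, 0.928006] = 0.911173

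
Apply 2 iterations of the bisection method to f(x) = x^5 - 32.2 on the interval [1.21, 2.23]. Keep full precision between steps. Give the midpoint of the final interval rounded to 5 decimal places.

f(1.210000) = -29.606258, f(2.230000) = 22.947308 (opposite signs)
step 1: m = 1.720000, f(m) = -17.146335 < 0 → root in [1.720000, 2.230000]
step 2: m = 1.975000, f(m) = -2.150621 < 0 → root in [1.975000, 2.230000]
Midpoint of [1.975000, 2.230000] = 2.102500

2.10250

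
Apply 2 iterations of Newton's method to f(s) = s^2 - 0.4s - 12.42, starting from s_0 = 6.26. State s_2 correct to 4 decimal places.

f'(s) = 2s - 0.4
s_0 = 6.260000: f = 24.263600, f' = 12.120000 → s_1 = 6.260000 - (24.263600)/(12.120000) = 4.258053
s_1 = 4.258053: f = 4.007793, f' = 8.116106 → s_2 = 4.258053 - (4.007793)/(8.116106) = 3.764245

3.7642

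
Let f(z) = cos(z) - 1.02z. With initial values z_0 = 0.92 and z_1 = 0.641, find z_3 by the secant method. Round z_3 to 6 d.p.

f(z_0) = -0.332580, f(z_1) = 0.147678
z_2 = 0.641000 - (0.147678)·(0.641000 - 0.920000)/(0.147678 - (-0.332580)) = 0.726792; f(z_2) = 0.005982
z_3 = 0.726792 - (0.005982)·(0.726792 - 0.641000)/(0.005982 - (0.147678)) = 0.730414; f(z_3) = -0.000124

0.730414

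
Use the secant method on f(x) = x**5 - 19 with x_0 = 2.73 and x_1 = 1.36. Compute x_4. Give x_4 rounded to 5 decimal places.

1.71754

f(x_0) = 132.639811, f(x_1) = -14.347413
x_2 = 1.360000 - (-14.347413)·(1.360000 - 2.730000)/(-14.347413 - (132.639811)) = 1.493726; f(x_2) = -11.563748
x_3 = 1.493726 - (-11.563748)·(1.493726 - 1.360000)/(-11.563748 - (-14.347413)) = 2.049241; f(x_3) = 17.138099
x_4 = 2.049241 - (17.138099)·(2.049241 - 1.493726)/(17.138099 - (-11.563748)) = 1.717538; f(x_4) = -4.053748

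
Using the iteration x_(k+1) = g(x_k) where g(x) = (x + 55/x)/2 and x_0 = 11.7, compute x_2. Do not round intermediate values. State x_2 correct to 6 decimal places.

x_1 = g(11.700000) = 8.200427
x_2 = g(8.200427) = 7.453697

7.453697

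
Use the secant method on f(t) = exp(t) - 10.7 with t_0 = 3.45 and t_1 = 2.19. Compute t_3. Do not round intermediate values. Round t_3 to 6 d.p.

2.377937

f(t_0) = 20.800392, f(t_1) = -1.764787
t_2 = 2.190000 - (-1.764787)·(2.190000 - 3.450000)/(-1.764787 - (20.800392)) = 2.288543; f(t_2) = -0.839444
t_3 = 2.288543 - (-0.839444)·(2.288543 - 2.190000)/(-0.839444 - (-1.764787)) = 2.377937; f(t_3) = 0.082640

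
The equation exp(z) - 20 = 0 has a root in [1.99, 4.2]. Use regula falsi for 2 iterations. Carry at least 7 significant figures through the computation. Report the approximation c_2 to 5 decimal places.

f(1.990000) = -12.684466, f(4.200000) = 46.686331
step 1: c = 2.462163, f(c) = -8.269848 < 0 → new bracket [2.462163, 4.200000]
step 2: c = 2.723674, f(c) = -4.763807 < 0 → new bracket [2.723674, 4.200000]

2.72367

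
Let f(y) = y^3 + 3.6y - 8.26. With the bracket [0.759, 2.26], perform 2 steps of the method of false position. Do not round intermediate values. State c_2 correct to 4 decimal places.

1.3790

f(0.759000) = -5.090355, f(2.260000) = 11.419176
step 1: c = 1.221801, f(c) = -2.037617 < 0 → new bracket [1.221801, 2.260000]
step 2: c = 1.379004, f(c) = -0.673200 < 0 → new bracket [1.379004, 2.260000]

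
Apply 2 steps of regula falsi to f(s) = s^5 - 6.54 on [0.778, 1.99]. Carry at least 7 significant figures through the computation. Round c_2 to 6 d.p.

False-position update: c = (a·f(b) − b·f(a))/(f(b) − f(a)); replace the endpoint whose sign matches f(c).
f(0.778000) = -6.254965, f(1.990000) = 24.667960
step 1: c = 1.023158, f(c) = -5.418719 < 0 → new bracket [1.023158, 1.990000]
step 2: c = 1.197290, f(c) = -4.079649 < 0 → new bracket [1.197290, 1.990000]

1.197290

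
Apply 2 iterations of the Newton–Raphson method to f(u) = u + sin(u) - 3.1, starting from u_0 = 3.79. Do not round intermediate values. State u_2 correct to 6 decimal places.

f'(u) = 1 + cos(u)
u_0 = 3.790000: f = 0.086082, f' = 0.202953 → u_1 = 3.790000 - (0.086082)/(0.202953) = 3.365852
u_1 = 3.365852: f = 0.043468, f' = 0.025041 → u_2 = 3.365852 - (0.043468)/(0.025041) = 1.629987

1.629987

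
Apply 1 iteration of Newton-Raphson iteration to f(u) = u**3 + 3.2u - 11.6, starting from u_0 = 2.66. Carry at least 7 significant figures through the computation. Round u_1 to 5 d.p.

2.01591

f'(u) = 3u**2 + 3.2
u_0 = 2.660000: f = 15.733096, f' = 24.426800 → u_1 = 2.660000 - (15.733096)/(24.426800) = 2.015908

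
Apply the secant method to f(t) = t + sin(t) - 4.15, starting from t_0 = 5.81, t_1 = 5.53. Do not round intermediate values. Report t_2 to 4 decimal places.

f(t_0) = 1.204276, f(t_1) = 0.696034
t_2 = 5.530000 - (0.696034)·(5.530000 - 5.810000)/(0.696034 - (1.204276)) = 5.146542; f(t_2) = 0.089315

5.1465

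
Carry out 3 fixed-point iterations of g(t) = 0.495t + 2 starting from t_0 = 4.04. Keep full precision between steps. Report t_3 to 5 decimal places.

3.97005

t_1 = g(4.040000) = 3.999800
t_2 = g(3.999800) = 3.979901
t_3 = g(3.979901) = 3.970051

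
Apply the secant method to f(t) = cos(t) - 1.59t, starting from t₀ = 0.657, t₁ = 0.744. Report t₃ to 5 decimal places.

f(t_0) = -0.252802, f(t_1) = -0.447194
t_2 = 0.744000 - (-0.447194)·(0.744000 - 0.657000)/(-0.447194 - (-0.252802)) = 0.543859; f(t_2) = -0.009017
t_3 = 0.543859 - (-0.009017)·(0.543859 - 0.744000)/(-0.009017 - (-0.447194)) = 0.539740; f(t_3) = -0.000345

0.53974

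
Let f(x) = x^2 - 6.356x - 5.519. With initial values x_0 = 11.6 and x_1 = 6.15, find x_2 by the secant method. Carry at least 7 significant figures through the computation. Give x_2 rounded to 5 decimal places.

6.74557

f(x_0) = 55.311400, f(x_1) = -6.785900
x_2 = 6.150000 - (-6.785900)·(6.150000 - 11.600000)/(-6.785900 - (55.311400)) = 6.745568; f(x_2) = -2.891144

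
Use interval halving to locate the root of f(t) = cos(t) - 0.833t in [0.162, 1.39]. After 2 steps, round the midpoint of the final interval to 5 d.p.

f(0.162000) = 0.851961, f(1.390000) = -0.978057 (opposite signs)
step 1: m = 0.776000, f(m) = 0.067313 > 0 → root in [0.776000, 1.390000]
step 2: m = 1.083000, f(m) = -0.433459 < 0 → root in [0.776000, 1.083000]
Midpoint of [0.776000, 1.083000] = 0.929500

0.92950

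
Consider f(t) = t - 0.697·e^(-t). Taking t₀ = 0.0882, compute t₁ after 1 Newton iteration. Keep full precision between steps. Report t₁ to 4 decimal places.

Newton update: t ← t − f(t)/f'(t).
f'(t) = 1 + 0.697·e^(-t)
t_0 = 0.088200: f = -0.549958, f' = 1.638158 → t_1 = 0.088200 - (-0.549958)/(1.638158) = 0.423917

0.4239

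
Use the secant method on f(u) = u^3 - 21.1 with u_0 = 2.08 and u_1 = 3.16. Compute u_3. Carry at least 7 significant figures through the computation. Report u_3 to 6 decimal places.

2.749406

Secant update: u_(k+1) = u_k − f(u_k)·(u_k − u_(k-1))/(f(u_k) − f(u_(k-1))).
f(u_0) = -12.101088, f(u_1) = 10.454496
u_2 = 3.160000 - (10.454496)·(3.160000 - 2.080000)/(10.454496 - (-12.101088)) = 2.659421; f(u_2) = -2.291195
u_3 = 2.659421 - (-2.291195)·(2.659421 - 3.160000)/(-2.291195 - (10.454496)) = 2.749406; f(u_3) = -0.316596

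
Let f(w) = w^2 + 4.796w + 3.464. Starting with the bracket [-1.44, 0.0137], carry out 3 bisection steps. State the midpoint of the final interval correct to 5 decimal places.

-0.80401

f(-1.440000) = -1.368640, f(0.013700) = 3.529893 (opposite signs)
step 1: m = -0.713150, f(m) = 0.552316 > 0 → root in [-1.440000, -0.713150]
step 2: m = -1.076575, f(m) = -0.540240 < 0 → root in [-1.076575, -0.713150]
step 3: m = -0.894863, f(m) = -0.026982 < 0 → root in [-0.894863, -0.713150]
Midpoint of [-0.894863, -0.713150] = -0.804006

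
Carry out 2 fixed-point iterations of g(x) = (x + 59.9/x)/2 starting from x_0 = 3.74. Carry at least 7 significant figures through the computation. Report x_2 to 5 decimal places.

7.97099

x_1 = g(3.740000) = 9.878021
x_2 = g(9.878021) = 7.970994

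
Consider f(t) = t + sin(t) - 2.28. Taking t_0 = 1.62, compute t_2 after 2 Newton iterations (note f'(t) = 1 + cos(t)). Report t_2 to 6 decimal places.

1.312141

t_0 = 1.620000: f = 0.338790, f' = 0.950816 → t_1 = 1.620000 - (0.338790)/(0.950816) = 1.263685
t_1 = 1.263685: f = -0.063104, f' = 1.302306 → t_2 = 1.263685 - (-0.063104)/(1.302306) = 1.312141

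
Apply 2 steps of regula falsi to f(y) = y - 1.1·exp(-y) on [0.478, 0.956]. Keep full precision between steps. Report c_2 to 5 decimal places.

0.60249

f(0.478000) = -0.204024, f(0.956000) = 0.533130
step 1: c = 0.610298, f(c) = 0.012789 > 0 → new bracket [0.478000, 0.610298]
step 2: c = 0.602494, f(c) = 0.000304 > 0 → new bracket [0.478000, 0.602494]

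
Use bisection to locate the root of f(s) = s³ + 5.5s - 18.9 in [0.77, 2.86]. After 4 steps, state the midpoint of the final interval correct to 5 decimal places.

f(0.770000) = -14.208467, f(2.860000) = 20.223656 (opposite signs)
step 1: m = 1.815000, f(m) = -2.938482 < 0 → root in [1.815000, 2.860000]
step 2: m = 2.337500, f(m) = 6.728131 > 0 → root in [1.815000, 2.337500]
step 3: m = 2.076250, f(m) = 1.469703 > 0 → root in [1.815000, 2.076250]
step 4: m = 1.945625, f(m) = -0.833983 < 0 → root in [1.945625, 2.076250]
Midpoint of [1.945625, 2.076250] = 2.010937

2.01094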